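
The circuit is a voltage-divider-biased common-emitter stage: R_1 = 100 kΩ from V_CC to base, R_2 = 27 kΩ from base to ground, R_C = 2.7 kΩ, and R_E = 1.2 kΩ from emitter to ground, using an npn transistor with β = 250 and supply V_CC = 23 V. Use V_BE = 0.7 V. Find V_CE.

V_CE ≈ 10 V

Thevenize the base divider: V_Th = V_CC·R_2/(R_1+R_2) = 23×27/127 = 4.89 V, R_Th = R_1‖R_2 = 21.3 kΩ.
Base-emitter loop: V_Th = I_B·R_Th + V_BE + (β+1)I_B·R_E, so I_B = (4.89 − 0.7) / (21.3 + 251×1.2) = 0.013 mA.
I_C = β·I_B = 250×0.013 = 3.25 mA, and I_E = (β+1)I_B = 3.26 mA.
V_CE = V_CC − I_C·R_C − I_E·R_E = 23 − 3.25×2.7 − 3.26×1.2 = 10.3 V.
V_CE = 10.3 V > 0.2 V confirms active-region operation.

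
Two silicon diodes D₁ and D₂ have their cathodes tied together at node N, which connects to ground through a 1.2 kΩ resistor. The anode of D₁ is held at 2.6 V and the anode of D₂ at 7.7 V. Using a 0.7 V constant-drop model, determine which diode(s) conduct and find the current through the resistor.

Assume both conduct. Then node N would need to be at both 2.6−0.7 = 1.9 V and 7.7−0.7 = 7 V, which is impossible.
Assume only D₂ conducts: V_N = 7.7 − 0.7 = 7 V, so I_R = 7/1.2 = 5.83 mA.
Check D₁: its anode-to-cathode voltage is 2.6 − 7 = -4.4 V < 0.7 V, so it is off. The assumption is consistent.

Only D₂ conducts; I_R ≈ 5.8 mA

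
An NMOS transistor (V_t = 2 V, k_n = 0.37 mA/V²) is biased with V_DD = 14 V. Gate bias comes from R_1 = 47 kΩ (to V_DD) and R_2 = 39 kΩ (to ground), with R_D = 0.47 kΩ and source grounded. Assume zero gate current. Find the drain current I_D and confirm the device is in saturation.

I_D ≈ 3.5 mA

V_G = V_DD·R_2/(R_1+R_2) = 14×39/86 = 6.35 V. With the source grounded, V_GS = V_G = 6.35 V.
Assume saturation: I_D = (k_n/2)(V_GS − V_t)² = (0.37/2)×(6.35 − 2)² = 0.185×4.35² = 3.5 mA.
V_DS = V_DD − I_D·R_D = 14 − 3.5×0.47 = 12.4 V.
Saturation requires V_DS ≥ V_GS − V_t = 4.35 V; 12.4 ≥ 4.35 ✓.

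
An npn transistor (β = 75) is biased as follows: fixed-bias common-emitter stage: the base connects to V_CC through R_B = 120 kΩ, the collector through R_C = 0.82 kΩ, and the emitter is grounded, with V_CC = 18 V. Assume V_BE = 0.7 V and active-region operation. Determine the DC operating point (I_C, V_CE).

Base loop: V_CC = I_B·R_B + V_BE, so I_B = (18 − 0.7)/120 kΩ = 0.144 mA.
In the active region I_C = β·I_B = 75 × 0.144 = 10.8 mA.
Collector loop: V_CE = V_CC − I_C·R_C = 18 − 10.8×0.82 = 9.13 V.
Since V_CE = 9.13 V > V_CE(sat) ≈ 0.2 V, the transistor is in the active region as assumed.

I_C ≈ 11 mA, V_CE ≈ 9.1 V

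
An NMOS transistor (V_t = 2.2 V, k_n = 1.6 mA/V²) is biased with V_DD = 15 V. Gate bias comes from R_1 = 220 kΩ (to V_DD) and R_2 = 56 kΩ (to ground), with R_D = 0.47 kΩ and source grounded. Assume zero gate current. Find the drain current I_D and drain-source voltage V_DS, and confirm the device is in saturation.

I_D ≈ 0.57 mA, V_DS ≈ 15 V

V_G = V_DD·R_2/(R_1+R_2) = 15×56/276 = 3.04 V. With the source grounded, V_GS = V_G = 3.04 V.
Assume saturation: I_D = (k_n/2)(V_GS − V_t)² = (1.6/2)×(3.04 − 2.2)² = 0.8×0.843² = 0.569 mA.
V_DS = V_DD − I_D·R_D = 15 − 0.569×0.47 = 14.7 V.
Saturation requires V_DS ≥ V_GS − V_t = 0.843 V; 14.7 ≥ 0.843 ✓.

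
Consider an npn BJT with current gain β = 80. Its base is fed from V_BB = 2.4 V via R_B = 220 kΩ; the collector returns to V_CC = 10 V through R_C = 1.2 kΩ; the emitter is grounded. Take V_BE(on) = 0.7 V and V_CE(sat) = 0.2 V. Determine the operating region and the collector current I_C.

active; I_C ≈ 0.62 mA

Assume active. Base-emitter loop: I_B = (V_BB − V_BE)/R_B = (2.4 − 0.7)/220 = 0.00773 mA.
I_C = β·I_B = 80×0.00773 = 0.618 mA.
V_CE = V_CC − I_C·R_C = 10 − 0.618×1.2 = 9.26 V > V_CE(sat), so the active-region assumption holds.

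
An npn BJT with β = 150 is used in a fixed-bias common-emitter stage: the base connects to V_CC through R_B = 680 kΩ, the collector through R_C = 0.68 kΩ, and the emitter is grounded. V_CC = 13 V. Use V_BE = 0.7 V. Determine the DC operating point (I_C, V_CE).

I_C ≈ 2.7 mA, V_CE ≈ 11 V

Base loop: V_CC = I_B·R_B + V_BE, so I_B = (13 − 0.7)/680 kΩ = 0.0181 mA.
In the active region I_C = β·I_B = 150 × 0.0181 = 2.71 mA.
Collector loop: V_CE = V_CC − I_C·R_C = 13 − 2.71×0.68 = 11.2 V.
Since V_CE = 11.2 V > V_CE(sat) ≈ 0.2 V, the transistor is in the active region as assumed.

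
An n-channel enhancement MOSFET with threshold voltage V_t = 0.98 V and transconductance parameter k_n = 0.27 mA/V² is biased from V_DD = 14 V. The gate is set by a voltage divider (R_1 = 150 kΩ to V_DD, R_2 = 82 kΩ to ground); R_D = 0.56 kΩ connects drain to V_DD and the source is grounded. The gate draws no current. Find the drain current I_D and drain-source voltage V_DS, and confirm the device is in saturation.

I_D ≈ 2.1 mA, V_DS ≈ 13 V

V_G = V_DD·R_2/(R_1+R_2) = 14×82/232 = 4.95 V. With the source grounded, V_GS = V_G = 4.95 V.
Assume saturation: I_D = (k_n/2)(V_GS − V_t)² = (0.27/2)×(4.95 − 0.98)² = 0.135×3.97² = 2.13 mA.
V_DS = V_DD − I_D·R_D = 14 − 2.13×0.56 = 12.8 V.
Saturation requires V_DS ≥ V_GS − V_t = 3.97 V; 12.8 ≥ 3.97 ✓.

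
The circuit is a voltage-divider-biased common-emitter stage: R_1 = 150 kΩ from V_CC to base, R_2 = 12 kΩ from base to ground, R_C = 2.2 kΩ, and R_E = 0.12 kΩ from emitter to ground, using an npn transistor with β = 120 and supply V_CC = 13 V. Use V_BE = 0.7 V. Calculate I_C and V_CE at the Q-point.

I_C ≈ 1.2 mA, V_CE ≈ 10 V

Thevenize the base divider: V_Th = V_CC·R_2/(R_1+R_2) = 13×12/162 = 0.963 V, R_Th = R_1‖R_2 = 11.1 kΩ.
Base-emitter loop: V_Th = I_B·R_Th + V_BE + (β+1)I_B·R_E, so I_B = (0.963 − 0.7) / (11.1 + 121×0.12) = 0.0103 mA.
I_C = β·I_B = 120×0.0103 = 1.23 mA, and I_E = (β+1)I_B = 1.24 mA.
V_CE = V_CC − I_C·R_C − I_E·R_E = 13 − 1.23×2.2 − 1.24×0.12 = 10.1 V.
V_CE = 10.1 V > 0.2 V confirms active-region operation.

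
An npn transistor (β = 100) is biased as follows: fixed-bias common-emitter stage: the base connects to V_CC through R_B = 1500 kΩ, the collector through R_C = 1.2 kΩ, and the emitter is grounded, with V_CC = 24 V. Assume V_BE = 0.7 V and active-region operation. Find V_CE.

Base loop: V_CC = I_B·R_B + V_BE, so I_B = (24 − 0.7)/1500 kΩ = 0.0155 mA.
In the active region I_C = β·I_B = 100 × 0.0155 = 1.55 mA.
Collector loop: V_CE = V_CC − I_C·R_C = 24 − 1.55×1.2 = 22.1 V.
Since V_CE = 22.1 V > V_CE(sat) ≈ 0.2 V, the transistor is in the active region as assumed.

V_CE ≈ 22 V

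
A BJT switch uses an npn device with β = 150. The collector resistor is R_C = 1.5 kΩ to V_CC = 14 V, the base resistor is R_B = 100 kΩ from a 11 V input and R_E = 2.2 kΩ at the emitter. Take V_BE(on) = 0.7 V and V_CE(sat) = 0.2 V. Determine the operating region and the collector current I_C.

Assume active. Base-emitter loop: I_B = (V_BB − V_BE)/(R_B + (β+1)R_E) = (11 − 0.7)/(100 + 151×2.2) = 0.0238 mA.
I_C = β·I_B = 150×0.0238 = 3.57 mA.
V_CE = V_CC − I_C·R_C − I_E·R_E = 14 − 3.57×1.5 − 3.6×2.2 = 0.721 V > V_CE(sat), so the active-region assumption holds.

active; I_C ≈ 3.6 mA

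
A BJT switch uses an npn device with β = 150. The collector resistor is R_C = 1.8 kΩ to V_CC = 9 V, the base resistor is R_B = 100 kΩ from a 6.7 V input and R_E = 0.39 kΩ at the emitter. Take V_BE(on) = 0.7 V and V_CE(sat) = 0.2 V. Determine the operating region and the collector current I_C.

saturation; I_C ≈ 4 mA

Assume active: I_B = (6.7 − 0.7)/(100 + 151×0.39) = 0.0378 mA, I_C = β·I_B = 5.66 mA.
Then V_CE = 9 − 5.66×1.8 − 5.7×0.39 = -3.42 V < 0.2 V — the active assumption fails.
Re-solve with V_CE = 0.2 V. KCL at the emitter: V_E/R_E = (V_BB−0.7−V_E)/R_B + (V_CC−0.2−V_E)/R_C, giving V_E = 1.58 V.
I_C = (V_CC − 0.2 − V_E)/R_C = (8.8 − 1.58)/1.8 = 4.01 mA.
Check: I_B = (6 − 1.58)/100 = 0.0442 mA, and β·I_B = 6.63 mA > I_C, confirming saturation.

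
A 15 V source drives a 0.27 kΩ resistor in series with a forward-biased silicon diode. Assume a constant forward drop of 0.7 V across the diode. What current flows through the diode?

KVL around the loop: 15 = V_D + I·R = 0.7 + I × 0.27 kΩ.
So I = (15 − 0.7) / 0.27 kΩ = 14.3 / 0.27 = 53 mA.

I ≈ 53 mA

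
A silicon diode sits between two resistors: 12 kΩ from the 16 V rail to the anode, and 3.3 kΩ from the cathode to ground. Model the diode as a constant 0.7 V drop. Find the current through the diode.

I ≈ 1 mA

The two resistors are in series with the diode, so KVL gives 16 = I·12 + 0.7 + I·3.3.
I = (16 − 0.7) / (12 + 3.3) kΩ = 15.3 / 15.3 = 1 mA.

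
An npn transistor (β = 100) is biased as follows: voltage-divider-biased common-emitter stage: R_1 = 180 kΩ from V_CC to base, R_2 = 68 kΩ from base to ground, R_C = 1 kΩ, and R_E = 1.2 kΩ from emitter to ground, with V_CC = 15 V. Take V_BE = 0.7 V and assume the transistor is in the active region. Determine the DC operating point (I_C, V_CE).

I_C ≈ 2 mA, V_CE ≈ 11 V

Thevenize the base divider: V_Th = V_CC·R_2/(R_1+R_2) = 15×68/248 = 4.11 V, R_Th = R_1‖R_2 = 49.4 kΩ.
Base-emitter loop: V_Th = I_B·R_Th + V_BE + (β+1)I_B·R_E, so I_B = (4.11 − 0.7) / (49.4 + 101×1.2) = 0.02 mA.
I_C = β·I_B = 100×0.02 = 2 mA, and I_E = (β+1)I_B = 2.02 mA.
V_CE = V_CC − I_C·R_C − I_E·R_E = 15 − 2×1 − 2.02×1.2 = 10.6 V.
V_CE = 10.6 V > 0.2 V confirms active-region operation.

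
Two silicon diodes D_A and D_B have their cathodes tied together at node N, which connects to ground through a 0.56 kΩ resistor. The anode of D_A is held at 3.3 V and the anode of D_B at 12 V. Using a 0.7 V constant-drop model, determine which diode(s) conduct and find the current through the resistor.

Assume both conduct. Then node N would need to be at both 3.3−0.7 = 2.6 V and 12−0.7 = 11.3 V, which is impossible.
Assume only D_B conducts: V_N = 12 − 0.7 = 11.3 V, so I_R = 11.3/0.56 = 20.2 mA.
Check D_A: its anode-to-cathode voltage is 3.3 − 11.3 = -8 V < 0.7 V, so it is off. The assumption is consistent.

Only D_B conducts; I_R ≈ 20 mA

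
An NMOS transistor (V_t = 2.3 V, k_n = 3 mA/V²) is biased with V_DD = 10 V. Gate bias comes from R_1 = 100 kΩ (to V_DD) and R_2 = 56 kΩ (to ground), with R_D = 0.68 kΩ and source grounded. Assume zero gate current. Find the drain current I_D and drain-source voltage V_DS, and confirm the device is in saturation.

V_G = V_DD·R_2/(R_1+R_2) = 10×56/156 = 3.59 V. With the source grounded, V_GS = V_G = 3.59 V.
Assume saturation: I_D = (k_n/2)(V_GS − V_t)² = (3/2)×(3.59 − 2.3)² = 1.5×1.29² = 2.5 mA.
V_DS = V_DD − I_D·R_D = 10 − 2.5×0.68 = 8.3 V.
Saturation requires V_DS ≥ V_GS − V_t = 1.29 V; 8.3 ≥ 1.29 ✓.

I_D ≈ 2.5 mA, V_DS ≈ 8.3 V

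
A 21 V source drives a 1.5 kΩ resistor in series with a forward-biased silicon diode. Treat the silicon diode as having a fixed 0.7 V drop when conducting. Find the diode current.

I ≈ 14 mA

KVL around the loop: 21 = V_D + I·R = 0.7 + I × 1.5 kΩ.
So I = (21 − 0.7) / 1.5 kΩ = 20.3 / 1.5 = 13.5 mA.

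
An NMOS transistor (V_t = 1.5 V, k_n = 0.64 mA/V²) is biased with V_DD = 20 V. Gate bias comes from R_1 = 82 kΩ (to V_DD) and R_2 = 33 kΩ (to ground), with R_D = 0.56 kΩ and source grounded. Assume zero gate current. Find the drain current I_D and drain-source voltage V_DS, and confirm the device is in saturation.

I_D ≈ 5.8 mA, V_DS ≈ 17 V

V_G = V_DD·R_2/(R_1+R_2) = 20×33/115 = 5.74 V. With the source grounded, V_GS = V_G = 5.74 V.
Assume saturation: I_D = (k_n/2)(V_GS − V_t)² = (0.64/2)×(5.74 − 1.5)² = 0.32×4.24² = 5.75 mA.
V_DS = V_DD − I_D·R_D = 20 − 5.75×0.56 = 16.8 V.
Saturation requires V_DS ≥ V_GS − V_t = 4.24 V; 16.8 ≥ 4.24 ✓.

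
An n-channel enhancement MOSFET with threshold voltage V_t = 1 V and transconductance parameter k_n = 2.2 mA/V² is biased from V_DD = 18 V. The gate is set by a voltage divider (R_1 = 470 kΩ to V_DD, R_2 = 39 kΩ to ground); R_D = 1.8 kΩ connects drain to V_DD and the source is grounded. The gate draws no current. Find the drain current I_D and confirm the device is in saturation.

V_G = V_DD·R_2/(R_1+R_2) = 18×39/509 = 1.38 V. With the source grounded, V_GS = V_G = 1.38 V.
Assume saturation: I_D = (k_n/2)(V_GS − V_t)² = (2.2/2)×(1.38 − 1)² = 1.1×0.379² = 0.158 mA.
V_DS = V_DD − I_D·R_D = 18 − 0.158×1.8 = 17.7 V.
Saturation requires V_DS ≥ V_GS − V_t = 0.379 V; 17.7 ≥ 0.379 ✓.

I_D ≈ 0.16 mA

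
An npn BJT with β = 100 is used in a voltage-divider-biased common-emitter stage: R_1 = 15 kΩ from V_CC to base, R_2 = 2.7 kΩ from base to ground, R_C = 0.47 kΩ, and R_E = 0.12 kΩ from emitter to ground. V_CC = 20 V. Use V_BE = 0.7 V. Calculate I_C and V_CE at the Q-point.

Thevenize the base divider: V_Th = V_CC·R_2/(R_1+R_2) = 20×2.7/17.7 = 3.05 V, R_Th = R_1‖R_2 = 2.29 kΩ.
Base-emitter loop: V_Th = I_B·R_Th + V_BE + (β+1)I_B·R_E, so I_B = (3.05 − 0.7) / (2.29 + 101×0.12) = 0.163 mA.
I_C = β·I_B = 100×0.163 = 16.3 mA, and I_E = (β+1)I_B = 16.5 mA.
V_CE = V_CC − I_C·R_C − I_E·R_E = 20 − 16.3×0.47 − 16.5×0.12 = 10.4 V.
V_CE = 10.4 V > 0.2 V confirms active-region operation.

I_C ≈ 16 mA, V_CE ≈ 10 V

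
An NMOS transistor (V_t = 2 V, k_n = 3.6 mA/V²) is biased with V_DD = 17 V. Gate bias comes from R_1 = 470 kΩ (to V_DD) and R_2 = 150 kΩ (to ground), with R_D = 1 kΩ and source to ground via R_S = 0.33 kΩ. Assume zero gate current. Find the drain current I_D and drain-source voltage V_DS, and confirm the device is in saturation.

I_D ≈ 2.7 mA, V_DS ≈ 13 V

V_G = V_DD·R_2/(R_1+R_2) = 17×150/620 = 4.11 V.
Assume saturation: I_D = (k_n/2)(V_GS − V_t)² with V_GS = V_G − I_D·R_S = 4.11 − 0.33·I_D.
Substituting gives 0.196·I_D² − 3.51·I_D + 8.04 = 0, with roots I_D = 2.69 or 15.2 mA.
The root I_D = 15.2 mA gives V_GS = -0.907 V ≤ V_t, so take I_D = 2.69 mA.
Then V_GS = 3.22 V and V_DS = V_DD − I_D(R_D+R_S) = 17 − 2.69×1.33 = 13.4 V.
Saturation requires V_DS ≥ V_GS − V_t = 1.22 V; 13.4 ≥ 1.22 ✓.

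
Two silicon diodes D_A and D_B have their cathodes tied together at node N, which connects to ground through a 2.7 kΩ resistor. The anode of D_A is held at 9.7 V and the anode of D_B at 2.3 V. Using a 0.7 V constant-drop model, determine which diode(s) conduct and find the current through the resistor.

Assume both conduct. Then node N would need to be at both 9.7−0.7 = 9 V and 2.3−0.7 = 1.6 V, which is impossible.
Assume only D_A conducts: V_N = 9.7 − 0.7 = 9 V, so I_R = 9/2.7 = 3.33 mA.
Check D_B: its anode-to-cathode voltage is 2.3 − 9 = -6.7 V < 0.7 V, so it is off. The assumption is consistent.

Only D_A conducts; I_R ≈ 3.3 mA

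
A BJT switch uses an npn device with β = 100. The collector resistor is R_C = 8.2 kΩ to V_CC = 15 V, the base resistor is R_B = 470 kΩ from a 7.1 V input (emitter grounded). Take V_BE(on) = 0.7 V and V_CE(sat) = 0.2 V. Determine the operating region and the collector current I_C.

Assume active. Base-emitter loop: I_B = (V_BB − V_BE)/R_B = (7.1 − 0.7)/470 = 0.0136 mA.
I_C = β·I_B = 100×0.0136 = 1.36 mA.
V_CE = V_CC − I_C·R_C = 15 − 1.36×8.2 = 3.83 V > V_CE(sat), so the active-region assumption holds.

active; I_C ≈ 1.4 mA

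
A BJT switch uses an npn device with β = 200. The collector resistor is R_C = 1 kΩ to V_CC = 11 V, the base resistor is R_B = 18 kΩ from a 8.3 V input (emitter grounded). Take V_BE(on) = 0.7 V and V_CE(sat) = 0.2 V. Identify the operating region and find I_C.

Assume active: I_B = (8.3 − 0.7)/18 = 0.422 mA, giving I_C = β·I_B = 84.4 mA.
But then V_CE = 11 − 84.4×1 = -73.4 V < V_CE(sat) = 0.2 V — impossible in the active region.
So the transistor is saturated. With V_CE = 0.2 V, I_C = (V_CC − 0.2)/R_C = 10.8/1 = 10.8 mA.
Check: β·I_B = 84.4 mA > I_C = 10.8 mA, confirming saturation.

saturation; I_C ≈ 11 mA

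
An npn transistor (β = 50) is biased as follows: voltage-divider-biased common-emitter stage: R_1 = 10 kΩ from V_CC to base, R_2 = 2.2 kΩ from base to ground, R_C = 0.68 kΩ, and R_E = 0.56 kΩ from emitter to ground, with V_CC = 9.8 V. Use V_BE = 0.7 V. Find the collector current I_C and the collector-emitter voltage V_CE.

Thevenize the base divider: V_Th = V_CC·R_2/(R_1+R_2) = 9.8×2.2/12.2 = 1.77 V, R_Th = R_1‖R_2 = 1.8 kΩ.
Base-emitter loop: V_Th = I_B·R_Th + V_BE + (β+1)I_B·R_E, so I_B = (1.77 − 0.7) / (1.8 + 51×0.56) = 0.0351 mA.
I_C = β·I_B = 50×0.0351 = 1.76 mA, and I_E = (β+1)I_B = 1.79 mA.
V_CE = V_CC − I_C·R_C − I_E·R_E = 9.8 − 1.76×0.68 − 1.79×0.56 = 7.6 V.
V_CE = 7.6 V > 0.2 V confirms active-region operation.

I_C ≈ 1.8 mA, V_CE ≈ 7.6 V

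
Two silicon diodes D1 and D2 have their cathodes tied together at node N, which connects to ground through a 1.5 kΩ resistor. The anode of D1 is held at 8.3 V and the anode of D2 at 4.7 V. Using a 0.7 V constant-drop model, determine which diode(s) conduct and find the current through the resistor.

Only D1 conducts; I_R ≈ 5.1 mA

Assume both conduct. Then node N would need to be at both 8.3−0.7 = 7.6 V and 4.7−0.7 = 4 V, which is impossible.
Assume only D1 conducts: V_N = 8.3 − 0.7 = 7.6 V, so I_R = 7.6/1.5 = 5.07 mA.
Check D2: its anode-to-cathode voltage is 4.7 − 7.6 = -2.9 V < 0.7 V, so it is off. The assumption is consistent.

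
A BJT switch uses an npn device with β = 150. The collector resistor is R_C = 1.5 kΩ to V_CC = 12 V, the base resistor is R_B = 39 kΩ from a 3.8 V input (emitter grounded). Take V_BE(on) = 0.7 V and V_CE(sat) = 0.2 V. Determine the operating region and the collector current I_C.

saturation; I_C ≈ 7.9 mA

Assume active: I_B = (3.8 − 0.7)/39 = 0.0795 mA, giving I_C = β·I_B = 11.9 mA.
But then V_CE = 12 − 11.9×1.5 = -5.88 V < V_CE(sat) = 0.2 V — impossible in the active region.
So the transistor is saturated. With V_CE = 0.2 V, I_C = (V_CC − 0.2)/R_C = 11.8/1.5 = 7.87 mA.
Check: β·I_B = 11.9 mA > I_C = 7.87 mA, confirming saturation.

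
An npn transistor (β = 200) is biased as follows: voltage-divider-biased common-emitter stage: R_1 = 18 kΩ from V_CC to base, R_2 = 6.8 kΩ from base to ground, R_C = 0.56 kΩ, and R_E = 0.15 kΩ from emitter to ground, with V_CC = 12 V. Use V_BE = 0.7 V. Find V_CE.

Thevenize the base divider: V_Th = V_CC·R_2/(R_1+R_2) = 12×6.8/24.8 = 3.29 V, R_Th = R_1‖R_2 = 4.94 kΩ.
Base-emitter loop: V_Th = I_B·R_Th + V_BE + (β+1)I_B·R_E, so I_B = (3.29 − 0.7) / (4.94 + 201×0.15) = 0.0738 mA.
I_C = β·I_B = 200×0.0738 = 14.8 mA, and I_E = (β+1)I_B = 14.8 mA.
V_CE = V_CC − I_C·R_C − I_E·R_E = 12 − 14.8×0.56 − 14.8×0.15 = 1.51 V.
V_CE = 1.51 V > 0.2 V confirms active-region operation.

V_CE ≈ 1.5 V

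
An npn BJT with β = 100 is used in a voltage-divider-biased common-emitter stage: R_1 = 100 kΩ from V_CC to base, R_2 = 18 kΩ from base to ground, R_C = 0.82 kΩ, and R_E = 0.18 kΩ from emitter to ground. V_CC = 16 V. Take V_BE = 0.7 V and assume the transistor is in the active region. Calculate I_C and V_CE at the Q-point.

Thevenize the base divider: V_Th = V_CC·R_2/(R_1+R_2) = 16×18/118 = 2.44 V, R_Th = R_1‖R_2 = 15.3 kΩ.
Base-emitter loop: V_Th = I_B·R_Th + V_BE + (β+1)I_B·R_E, so I_B = (2.44 − 0.7) / (15.3 + 101×0.18) = 0.0521 mA.
I_C = β·I_B = 100×0.0521 = 5.21 mA, and I_E = (β+1)I_B = 5.26 mA.
V_CE = V_CC − I_C·R_C − I_E·R_E = 16 − 5.21×0.82 − 5.26×0.18 = 10.8 V.
V_CE = 10.8 V > 0.2 V confirms active-region operation.

I_C ≈ 5.2 mA, V_CE ≈ 11 V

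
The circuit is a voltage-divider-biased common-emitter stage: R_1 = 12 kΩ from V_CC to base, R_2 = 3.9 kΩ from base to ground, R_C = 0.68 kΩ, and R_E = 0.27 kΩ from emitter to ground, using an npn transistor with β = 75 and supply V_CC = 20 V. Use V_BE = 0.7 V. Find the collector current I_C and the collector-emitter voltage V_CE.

I_C ≈ 13 mA, V_CE ≈ 7.2 V

Thevenize the base divider: V_Th = V_CC·R_2/(R_1+R_2) = 20×3.9/15.9 = 4.91 V, R_Th = R_1‖R_2 = 2.94 kΩ.
Base-emitter loop: V_Th = I_B·R_Th + V_BE + (β+1)I_B·R_E, so I_B = (4.91 − 0.7) / (2.94 + 76×0.27) = 0.179 mA.
I_C = β·I_B = 75×0.179 = 13.4 mA, and I_E = (β+1)I_B = 13.6 mA.
V_CE = V_CC − I_C·R_C − I_E·R_E = 20 − 13.4×0.68 − 13.6×0.27 = 7.18 V.
V_CE = 7.18 V > 0.2 V confirms active-region operation.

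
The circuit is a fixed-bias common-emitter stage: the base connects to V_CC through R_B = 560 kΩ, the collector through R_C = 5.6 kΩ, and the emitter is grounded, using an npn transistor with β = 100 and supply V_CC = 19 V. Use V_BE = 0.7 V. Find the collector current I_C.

I_C ≈ 3.3 mA

Base loop: V_CC = I_B·R_B + V_BE, so I_B = (19 − 0.7)/560 kΩ = 0.0327 mA.
In the active region I_C = β·I_B = 100 × 0.0327 = 3.27 mA.
Collector loop: V_CE = V_CC − I_C·R_C = 19 − 3.27×5.6 = 0.7 V.
Since V_CE = 0.7 V > V_CE(sat) ≈ 0.2 V, the transistor is in the active region as assumed.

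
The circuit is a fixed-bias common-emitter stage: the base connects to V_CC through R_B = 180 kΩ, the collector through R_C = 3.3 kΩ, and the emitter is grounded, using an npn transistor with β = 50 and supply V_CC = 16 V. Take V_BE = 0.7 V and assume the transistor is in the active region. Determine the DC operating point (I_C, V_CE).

I_C ≈ 4.2 mA, V_CE ≈ 2 V

Base loop: V_CC = I_B·R_B + V_BE, so I_B = (16 − 0.7)/180 kΩ = 0.085 mA.
In the active region I_C = β·I_B = 50 × 0.085 = 4.25 mA.
Collector loop: V_CE = V_CC − I_C·R_C = 16 − 4.25×3.3 = 1.98 V.
Since V_CE = 1.98 V > V_CE(sat) ≈ 0.2 V, the transistor is in the active region as assumed.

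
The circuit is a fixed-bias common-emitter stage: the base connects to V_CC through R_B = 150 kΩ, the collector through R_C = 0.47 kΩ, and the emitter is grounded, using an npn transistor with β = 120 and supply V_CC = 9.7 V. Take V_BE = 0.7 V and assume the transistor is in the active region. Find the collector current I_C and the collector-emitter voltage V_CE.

Base loop: V_CC = I_B·R_B + V_BE, so I_B = (9.7 − 0.7)/150 kΩ = 0.06 mA.
In the active region I_C = β·I_B = 120 × 0.06 = 7.2 mA.
Collector loop: V_CE = V_CC − I_C·R_C = 9.7 − 7.2×0.47 = 6.32 V.
Since V_CE = 6.32 V > V_CE(sat) ≈ 0.2 V, the transistor is in the active region as assumed.

I_C ≈ 7.2 mA, V_CE ≈ 6.3 V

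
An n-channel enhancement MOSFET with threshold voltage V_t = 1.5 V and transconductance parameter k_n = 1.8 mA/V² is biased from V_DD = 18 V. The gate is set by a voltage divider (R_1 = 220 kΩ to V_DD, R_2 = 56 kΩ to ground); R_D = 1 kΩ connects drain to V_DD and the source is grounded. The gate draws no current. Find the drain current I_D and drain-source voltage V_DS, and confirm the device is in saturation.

I_D ≈ 4.2 mA, V_DS ≈ 14 V

V_G = V_DD·R_2/(R_1+R_2) = 18×56/276 = 3.65 V. With the source grounded, V_GS = V_G = 3.65 V.
Assume saturation: I_D = (k_n/2)(V_GS − V_t)² = (1.8/2)×(3.65 − 1.5)² = 0.9×2.15² = 4.17 mA.
V_DS = V_DD − I_D·R_D = 18 − 4.17×1 = 13.8 V.
Saturation requires V_DS ≥ V_GS − V_t = 2.15 V; 13.8 ≥ 2.15 ✓.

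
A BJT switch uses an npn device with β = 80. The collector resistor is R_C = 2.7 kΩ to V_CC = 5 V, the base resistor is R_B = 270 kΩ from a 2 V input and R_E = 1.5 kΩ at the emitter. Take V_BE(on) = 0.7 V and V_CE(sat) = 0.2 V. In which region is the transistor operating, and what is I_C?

Assume active. Base-emitter loop: I_B = (V_BB − V_BE)/(R_B + (β+1)R_E) = (2 − 0.7)/(270 + 81×1.5) = 0.00332 mA.
I_C = β·I_B = 80×0.00332 = 0.266 mA.
V_CE = V_CC − I_C·R_C − I_E·R_E = 5 − 0.266×2.7 − 0.269×1.5 = 3.88 V > V_CE(sat), so the active-region assumption holds.

active; I_C ≈ 0.27 mA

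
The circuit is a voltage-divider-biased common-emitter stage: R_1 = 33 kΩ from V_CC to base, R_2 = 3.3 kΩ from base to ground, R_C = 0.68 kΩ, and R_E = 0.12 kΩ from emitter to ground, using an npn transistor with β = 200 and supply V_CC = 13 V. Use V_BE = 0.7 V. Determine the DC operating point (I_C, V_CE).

Thevenize the base divider: V_Th = V_CC·R_2/(R_1+R_2) = 13×3.3/36.3 = 1.18 V, R_Th = R_1‖R_2 = 3 kΩ.
Base-emitter loop: V_Th = I_B·R_Th + V_BE + (β+1)I_B·R_E, so I_B = (1.18 − 0.7) / (3 + 201×0.12) = 0.0178 mA.
I_C = β·I_B = 200×0.0178 = 3.55 mA, and I_E = (β+1)I_B = 3.57 mA.
V_CE = V_CC − I_C·R_C − I_E·R_E = 13 − 3.55×0.68 − 3.57×0.12 = 10.2 V.
V_CE = 10.2 V > 0.2 V confirms active-region operation.

I_C ≈ 3.6 mA, V_CE ≈ 10 V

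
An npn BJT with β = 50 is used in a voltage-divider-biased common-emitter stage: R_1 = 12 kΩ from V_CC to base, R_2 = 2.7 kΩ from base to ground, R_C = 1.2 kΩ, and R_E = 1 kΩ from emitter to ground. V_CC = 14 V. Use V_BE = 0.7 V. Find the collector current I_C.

Thevenize the base divider: V_Th = V_CC·R_2/(R_1+R_2) = 14×2.7/14.7 = 2.57 V, R_Th = R_1‖R_2 = 2.2 kΩ.
Base-emitter loop: V_Th = I_B·R_Th + V_BE + (β+1)I_B·R_E, so I_B = (2.57 − 0.7) / (2.2 + 51×1) = 0.0352 mA.
I_C = β·I_B = 50×0.0352 = 1.76 mA, and I_E = (β+1)I_B = 1.79 mA.
V_CE = V_CC − I_C·R_C − I_E·R_E = 14 − 1.76×1.2 − 1.79×1 = 10.1 V.
V_CE = 10.1 V > 0.2 V confirms active-region operation.

I_C ≈ 1.8 mA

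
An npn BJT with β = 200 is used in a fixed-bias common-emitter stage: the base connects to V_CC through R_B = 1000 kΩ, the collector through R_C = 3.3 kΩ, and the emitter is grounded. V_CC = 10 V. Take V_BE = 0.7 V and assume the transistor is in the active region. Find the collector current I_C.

I_C ≈ 1.9 mA

Base loop: V_CC = I_B·R_B + V_BE, so I_B = (10 − 0.7)/1000 kΩ = 0.0093 mA.
In the active region I_C = β·I_B = 200 × 0.0093 = 1.86 mA.
Collector loop: V_CE = V_CC − I_C·R_C = 10 − 1.86×3.3 = 3.86 V.
Since V_CE = 3.86 V > V_CE(sat) ≈ 0.2 V, the transistor is in the active region as assumed.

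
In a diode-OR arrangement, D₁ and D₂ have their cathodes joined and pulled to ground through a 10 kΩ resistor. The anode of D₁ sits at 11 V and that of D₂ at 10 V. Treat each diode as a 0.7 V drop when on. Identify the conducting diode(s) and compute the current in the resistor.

Assume both conduct. Then node N would need to be at both 11−0.7 = 10.3 V and 10−0.7 = 9.3 V, which is impossible.
Assume only D₁ conducts: V_N = 11 − 0.7 = 10.3 V, so I_R = 10.3/10 = 1.03 mA.
Check D₂: its anode-to-cathode voltage is 10 − 10.3 = -0.3 V < 0.7 V, so it is off. The assumption is consistent.

Only D₁ conducts; I_R ≈ 1 mA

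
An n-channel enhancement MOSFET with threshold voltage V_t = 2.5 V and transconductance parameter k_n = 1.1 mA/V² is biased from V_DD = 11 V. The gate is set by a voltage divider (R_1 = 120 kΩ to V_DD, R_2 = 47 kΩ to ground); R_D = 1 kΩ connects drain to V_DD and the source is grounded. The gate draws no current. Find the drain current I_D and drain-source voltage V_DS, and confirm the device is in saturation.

I_D ≈ 0.2 mA, V_DS ≈ 11 V

V_G = V_DD·R_2/(R_1+R_2) = 11×47/167 = 3.1 V. With the source grounded, V_GS = V_G = 3.1 V.
Assume saturation: I_D = (k_n/2)(V_GS − V_t)² = (1.1/2)×(3.1 − 2.5)² = 0.55×0.596² = 0.195 mA.
V_DS = V_DD − I_D·R_D = 11 − 0.195×1 = 10.8 V.
Saturation requires V_DS ≥ V_GS − V_t = 0.596 V; 10.8 ≥ 0.596 ✓.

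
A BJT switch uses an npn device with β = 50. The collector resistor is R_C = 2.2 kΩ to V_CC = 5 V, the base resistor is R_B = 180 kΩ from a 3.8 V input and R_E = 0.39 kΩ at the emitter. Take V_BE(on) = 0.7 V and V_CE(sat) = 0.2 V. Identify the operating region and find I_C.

active; I_C ≈ 0.78 mA

Assume active. Base-emitter loop: I_B = (V_BB − V_BE)/(R_B + (β+1)R_E) = (3.8 − 0.7)/(180 + 51×0.39) = 0.0155 mA.
I_C = β·I_B = 50×0.0155 = 0.775 mA.
V_CE = V_CC − I_C·R_C − I_E·R_E = 5 − 0.775×2.2 − 0.791×0.39 = 2.99 V > V_CE(sat), so the active-region assumption holds.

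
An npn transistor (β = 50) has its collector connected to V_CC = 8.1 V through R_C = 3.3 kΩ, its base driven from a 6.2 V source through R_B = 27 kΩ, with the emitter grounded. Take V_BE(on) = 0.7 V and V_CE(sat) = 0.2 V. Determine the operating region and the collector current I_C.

saturation; I_C ≈ 2.4 mA

Assume active: I_B = (6.2 − 0.7)/27 = 0.204 mA, giving I_C = β·I_B = 10.2 mA.
But then V_CE = 8.1 − 10.2×3.3 = -25.5 V < V_CE(sat) = 0.2 V — impossible in the active region.
So the transistor is saturated. With V_CE = 0.2 V, I_C = (V_CC − 0.2)/R_C = 7.9/3.3 = 2.39 mA.
Check: β·I_B = 10.2 mA > I_C = 2.39 mA, confirming saturation.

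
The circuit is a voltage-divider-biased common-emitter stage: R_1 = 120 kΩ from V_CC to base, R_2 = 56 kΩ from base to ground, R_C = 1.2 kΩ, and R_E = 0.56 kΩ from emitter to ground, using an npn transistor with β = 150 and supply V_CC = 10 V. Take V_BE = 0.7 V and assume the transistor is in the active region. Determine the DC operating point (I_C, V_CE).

I_C ≈ 3 mA, V_CE ≈ 4.7 V

Thevenize the base divider: V_Th = V_CC·R_2/(R_1+R_2) = 10×56/176 = 3.18 V, R_Th = R_1‖R_2 = 38.2 kΩ.
Base-emitter loop: V_Th = I_B·R_Th + V_BE + (β+1)I_B·R_E, so I_B = (3.18 − 0.7) / (38.2 + 151×0.56) = 0.0202 mA.
I_C = β·I_B = 150×0.0202 = 3.03 mA, and I_E = (β+1)I_B = 3.05 mA.
V_CE = V_CC − I_C·R_C − I_E·R_E = 10 − 3.03×1.2 − 3.05×0.56 = 4.65 V.
V_CE = 4.65 V > 0.2 V confirms active-region operation.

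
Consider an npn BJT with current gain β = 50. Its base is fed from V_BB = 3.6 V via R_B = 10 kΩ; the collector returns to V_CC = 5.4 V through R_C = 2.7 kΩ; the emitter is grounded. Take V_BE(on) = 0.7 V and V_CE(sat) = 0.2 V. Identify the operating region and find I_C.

Assume active: I_B = (3.6 − 0.7)/10 = 0.29 mA, giving I_C = β·I_B = 14.5 mA.
But then V_CE = 5.4 − 14.5×2.7 = -33.8 V < V_CE(sat) = 0.2 V — impossible in the active region.
So the transistor is saturated. With V_CE = 0.2 V, I_C = (V_CC − 0.2)/R_C = 5.2/2.7 = 1.93 mA.
Check: β·I_B = 14.5 mA > I_C = 1.93 mA, confirming saturation.

saturation; I_C ≈ 1.9 mA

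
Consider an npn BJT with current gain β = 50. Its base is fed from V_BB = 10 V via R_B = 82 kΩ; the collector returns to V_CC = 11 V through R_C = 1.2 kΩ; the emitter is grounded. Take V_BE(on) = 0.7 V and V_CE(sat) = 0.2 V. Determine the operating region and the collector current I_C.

Assume active. Base-emitter loop: I_B = (V_BB − V_BE)/R_B = (10 − 0.7)/82 = 0.113 mA.
I_C = β·I_B = 50×0.113 = 5.67 mA.
V_CE = V_CC − I_C·R_C = 11 − 5.67×1.2 = 4.2 V > V_CE(sat), so the active-region assumption holds.

active; I_C ≈ 5.7 mA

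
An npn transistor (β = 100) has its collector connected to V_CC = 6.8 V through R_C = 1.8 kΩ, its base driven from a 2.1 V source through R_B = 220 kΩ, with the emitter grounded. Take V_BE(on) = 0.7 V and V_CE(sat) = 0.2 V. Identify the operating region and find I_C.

Assume active. Base-emitter loop: I_B = (V_BB − V_BE)/R_B = (2.1 − 0.7)/220 = 0.00636 mA.
I_C = β·I_B = 100×0.00636 = 0.636 mA.
V_CE = V_CC − I_C·R_C = 6.8 − 0.636×1.8 = 5.65 V > V_CE(sat), so the active-region assumption holds.

active; I_C ≈ 0.64 mA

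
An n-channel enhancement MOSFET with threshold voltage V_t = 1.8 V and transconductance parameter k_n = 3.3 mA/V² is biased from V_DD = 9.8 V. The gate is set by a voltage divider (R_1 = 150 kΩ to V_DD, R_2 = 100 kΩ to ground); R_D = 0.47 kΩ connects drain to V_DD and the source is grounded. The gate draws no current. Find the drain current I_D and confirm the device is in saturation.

I_D ≈ 7.4 mA

V_G = V_DD·R_2/(R_1+R_2) = 9.8×100/250 = 3.92 V. With the source grounded, V_GS = V_G = 3.92 V.
Assume saturation: I_D = (k_n/2)(V_GS − V_t)² = (3.3/2)×(3.92 − 1.8)² = 1.65×2.12² = 7.42 mA.
V_DS = V_DD − I_D·R_D = 9.8 − 7.42×0.47 = 6.31 V.
Saturation requires V_DS ≥ V_GS − V_t = 2.12 V; 6.31 ≥ 2.12 ✓.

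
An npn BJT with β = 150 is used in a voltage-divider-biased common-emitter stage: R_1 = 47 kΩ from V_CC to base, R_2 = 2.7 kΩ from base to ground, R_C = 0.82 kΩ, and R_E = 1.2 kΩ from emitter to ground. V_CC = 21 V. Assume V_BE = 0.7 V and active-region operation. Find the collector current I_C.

I_C ≈ 0.36 mA

Thevenize the base divider: V_Th = V_CC·R_2/(R_1+R_2) = 21×2.7/49.7 = 1.14 V, R_Th = R_1‖R_2 = 2.55 kΩ.
Base-emitter loop: V_Th = I_B·R_Th + V_BE + (β+1)I_B·R_E, so I_B = (1.14 − 0.7) / (2.55 + 151×1.2) = 0.0024 mA.
I_C = β·I_B = 150×0.0024 = 0.36 mA, and I_E = (β+1)I_B = 0.362 mA.
V_CE = V_CC − I_C·R_C − I_E·R_E = 21 − 0.36×0.82 − 0.362×1.2 = 20.3 V.
V_CE = 20.3 V > 0.2 V confirms active-region operation.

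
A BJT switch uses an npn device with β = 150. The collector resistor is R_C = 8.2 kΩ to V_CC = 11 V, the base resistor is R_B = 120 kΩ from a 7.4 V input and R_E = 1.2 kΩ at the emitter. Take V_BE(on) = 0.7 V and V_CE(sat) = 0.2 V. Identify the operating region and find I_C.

Assume active: I_B = (7.4 − 0.7)/(120 + 151×1.2) = 0.0222 mA, I_C = β·I_B = 3.34 mA.
Then V_CE = 11 − 3.34×8.2 − 3.36×1.2 = -20.4 V < 0.2 V — the active assumption fails.
Re-solve with V_CE = 0.2 V. KCL at the emitter: V_E/R_E = (V_BB−0.7−V_E)/R_B + (V_CC−0.2−V_E)/R_C, giving V_E = 1.42 V.
I_C = (V_CC − 0.2 − V_E)/R_C = (10.8 − 1.42)/8.2 = 1.14 mA.
Check: I_B = (6.7 − 1.42)/120 = 0.044 mA, and β·I_B = 6.59 mA > I_C, confirming saturation.

saturation; I_C ≈ 1.1 mA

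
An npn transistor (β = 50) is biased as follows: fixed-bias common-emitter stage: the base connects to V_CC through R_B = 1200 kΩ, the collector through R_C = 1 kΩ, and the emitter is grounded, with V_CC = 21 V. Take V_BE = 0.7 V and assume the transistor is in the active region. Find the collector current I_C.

Base loop: V_CC = I_B·R_B + V_BE, so I_B = (21 − 0.7)/1200 kΩ = 0.0169 mA.
In the active region I_C = β·I_B = 50 × 0.0169 = 0.846 mA.
Collector loop: V_CE = V_CC − I_C·R_C = 21 − 0.846×1 = 20.2 V.
Since V_CE = 20.2 V > V_CE(sat) ≈ 0.2 V, the transistor is in the active region as assumed.

I_C ≈ 0.85 mA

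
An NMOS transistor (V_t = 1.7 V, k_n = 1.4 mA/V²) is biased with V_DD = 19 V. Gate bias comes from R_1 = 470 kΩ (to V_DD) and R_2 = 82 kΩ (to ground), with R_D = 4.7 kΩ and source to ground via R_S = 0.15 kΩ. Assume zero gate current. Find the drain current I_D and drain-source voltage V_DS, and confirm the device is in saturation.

V_G = V_DD·R_2/(R_1+R_2) = 19×82/552 = 2.82 V.
Assume saturation: I_D = (k_n/2)(V_GS − V_t)² with V_GS = V_G − I_D·R_S = 2.82 − 0.15·I_D.
Substituting gives 0.0158·I_D² − 1.24·I_D + 0.882 = 0, with roots I_D = 0.72 or 77.7 mA.
The root I_D = 77.7 mA gives V_GS = -8.84 V ≤ V_t, so take I_D = 0.72 mA.
Then V_GS = 2.71 V and V_DS = V_DD − I_D(R_D+R_S) = 19 − 0.72×4.85 = 15.5 V.
Saturation requires V_DS ≥ V_GS − V_t = 1.01 V; 15.5 ≥ 1.01 ✓.

I_D ≈ 0.72 mA, V_DS ≈ 16 V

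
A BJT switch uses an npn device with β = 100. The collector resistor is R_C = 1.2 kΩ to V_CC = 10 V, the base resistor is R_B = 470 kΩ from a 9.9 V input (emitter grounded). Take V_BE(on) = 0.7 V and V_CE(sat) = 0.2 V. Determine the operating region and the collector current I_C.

Assume active. Base-emitter loop: I_B = (V_BB − V_BE)/R_B = (9.9 − 0.7)/470 = 0.0196 mA.
I_C = β·I_B = 100×0.0196 = 1.96 mA.
V_CE = V_CC − I_C·R_C = 10 − 1.96×1.2 = 7.65 V > V_CE(sat), so the active-region assumption holds.

active; I_C ≈ 2 mA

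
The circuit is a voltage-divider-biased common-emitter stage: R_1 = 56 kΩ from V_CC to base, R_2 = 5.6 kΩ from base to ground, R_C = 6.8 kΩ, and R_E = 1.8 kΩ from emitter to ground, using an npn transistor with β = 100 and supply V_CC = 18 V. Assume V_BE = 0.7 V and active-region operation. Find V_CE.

V_CE ≈ 14 V

Thevenize the base divider: V_Th = V_CC·R_2/(R_1+R_2) = 18×5.6/61.6 = 1.64 V, R_Th = R_1‖R_2 = 5.09 kΩ.
Base-emitter loop: V_Th = I_B·R_Th + V_BE + (β+1)I_B·R_E, so I_B = (1.64 − 0.7) / (5.09 + 101×1.8) = 0.00501 mA.
I_C = β·I_B = 100×0.00501 = 0.501 mA, and I_E = (β+1)I_B = 0.506 mA.
V_CE = V_CC − I_C·R_C − I_E·R_E = 18 − 0.501×6.8 − 0.506×1.8 = 13.7 V.
V_CE = 13.7 V > 0.2 V confirms active-region operation.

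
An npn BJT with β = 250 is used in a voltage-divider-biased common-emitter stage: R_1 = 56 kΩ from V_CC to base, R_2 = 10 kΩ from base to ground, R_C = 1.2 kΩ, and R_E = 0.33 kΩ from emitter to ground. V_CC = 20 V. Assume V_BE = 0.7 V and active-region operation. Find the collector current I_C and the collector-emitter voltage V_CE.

Thevenize the base divider: V_Th = V_CC·R_2/(R_1+R_2) = 20×10/66 = 3.03 V, R_Th = R_1‖R_2 = 8.48 kΩ.
Base-emitter loop: V_Th = I_B·R_Th + V_BE + (β+1)I_B·R_E, so I_B = (3.03 − 0.7) / (8.48 + 251×0.33) = 0.0255 mA.
I_C = β·I_B = 250×0.0255 = 6.38 mA, and I_E = (β+1)I_B = 6.41 mA.
V_CE = V_CC − I_C·R_C − I_E·R_E = 20 − 6.38×1.2 − 6.41×0.33 = 10.2 V.
V_CE = 10.2 V > 0.2 V confirms active-region operation.

I_C ≈ 6.4 mA, V_CE ≈ 10 V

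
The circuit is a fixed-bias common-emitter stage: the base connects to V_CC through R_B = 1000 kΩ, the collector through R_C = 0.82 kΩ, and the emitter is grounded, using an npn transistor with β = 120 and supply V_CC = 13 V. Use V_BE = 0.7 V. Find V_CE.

Base loop: V_CC = I_B·R_B + V_BE, so I_B = (13 − 0.7)/1000 kΩ = 0.0123 mA.
In the active region I_C = β·I_B = 120 × 0.0123 = 1.48 mA.
Collector loop: V_CE = V_CC − I_C·R_C = 13 − 1.48×0.82 = 11.8 V.
Since V_CE = 11.8 V > V_CE(sat) ≈ 0.2 V, the transistor is in the active region as assumed.

V_CE ≈ 12 V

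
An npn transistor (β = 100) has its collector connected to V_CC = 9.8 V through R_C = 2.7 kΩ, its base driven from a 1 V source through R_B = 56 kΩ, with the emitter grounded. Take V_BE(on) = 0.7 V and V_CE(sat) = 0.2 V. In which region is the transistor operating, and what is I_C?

Assume active. Base-emitter loop: I_B = (V_BB − V_BE)/R_B = (1 − 0.7)/56 = 0.00536 mA.
I_C = β·I_B = 100×0.00536 = 0.536 mA.
V_CE = V_CC − I_C·R_C = 9.8 − 0.536×2.7 = 8.35 V > V_CE(sat), so the active-region assumption holds.

active; I_C ≈ 0.54 mA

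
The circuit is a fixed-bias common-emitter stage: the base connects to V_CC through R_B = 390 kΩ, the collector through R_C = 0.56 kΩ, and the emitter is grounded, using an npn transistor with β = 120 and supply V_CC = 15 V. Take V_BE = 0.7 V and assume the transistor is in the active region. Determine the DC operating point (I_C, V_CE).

Base loop: V_CC = I_B·R_B + V_BE, so I_B = (15 − 0.7)/390 kΩ = 0.0367 mA.
In the active region I_C = β·I_B = 120 × 0.0367 = 4.4 mA.
Collector loop: V_CE = V_CC − I_C·R_C = 15 − 4.4×0.56 = 12.5 V.
Since V_CE = 12.5 V > V_CE(sat) ≈ 0.2 V, the transistor is in the active region as assumed.

I_C ≈ 4.4 mA, V_CE ≈ 13 V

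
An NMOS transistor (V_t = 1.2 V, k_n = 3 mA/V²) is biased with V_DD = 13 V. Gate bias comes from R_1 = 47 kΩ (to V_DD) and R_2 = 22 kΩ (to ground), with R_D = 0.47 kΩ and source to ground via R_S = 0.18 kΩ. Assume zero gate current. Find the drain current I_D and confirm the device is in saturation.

V_G = V_DD·R_2/(R_1+R_2) = 13×22/69 = 4.14 V.
Assume saturation: I_D = (k_n/2)(V_GS − V_t)² with V_GS = V_G − I_D·R_S = 4.14 − 0.18·I_D.
Substituting gives 0.0486·I_D² − 2.59·I_D + 13 = 0, with roots I_D = 5.61 or 47.7 mA.
The root I_D = 47.7 mA gives V_GS = -4.44 V ≤ V_t, so take I_D = 5.61 mA.
Then V_GS = 3.13 V and V_DS = V_DD − I_D(R_D+R_S) = 13 − 5.61×0.65 = 9.35 V.
Saturation requires V_DS ≥ V_GS − V_t = 1.93 V; 9.35 ≥ 1.93 ✓.

I_D ≈ 5.6 mA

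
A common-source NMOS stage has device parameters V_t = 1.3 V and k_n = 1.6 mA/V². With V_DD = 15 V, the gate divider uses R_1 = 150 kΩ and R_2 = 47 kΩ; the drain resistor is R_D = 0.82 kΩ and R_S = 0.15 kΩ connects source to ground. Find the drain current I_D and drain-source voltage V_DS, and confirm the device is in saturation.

V_G = V_DD·R_2/(R_1+R_2) = 15×47/197 = 3.58 V.
Assume saturation: I_D = (k_n/2)(V_GS − V_t)² with V_GS = V_G − I_D·R_S = 3.58 − 0.15·I_D.
Substituting gives 0.018·I_D² − 1.55·I_D + 4.15 = 0, with roots I_D = 2.77 or 83.2 mA.
The root I_D = 83.2 mA gives V_GS = -8.9 V ≤ V_t, so take I_D = 2.77 mA.
Then V_GS = 3.16 V and V_DS = V_DD − I_D(R_D+R_S) = 15 − 2.77×0.97 = 12.3 V.
Saturation requires V_DS ≥ V_GS − V_t = 1.86 V; 12.3 ≥ 1.86 ✓.

I_D ≈ 2.8 mA, V_DS ≈ 12 V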